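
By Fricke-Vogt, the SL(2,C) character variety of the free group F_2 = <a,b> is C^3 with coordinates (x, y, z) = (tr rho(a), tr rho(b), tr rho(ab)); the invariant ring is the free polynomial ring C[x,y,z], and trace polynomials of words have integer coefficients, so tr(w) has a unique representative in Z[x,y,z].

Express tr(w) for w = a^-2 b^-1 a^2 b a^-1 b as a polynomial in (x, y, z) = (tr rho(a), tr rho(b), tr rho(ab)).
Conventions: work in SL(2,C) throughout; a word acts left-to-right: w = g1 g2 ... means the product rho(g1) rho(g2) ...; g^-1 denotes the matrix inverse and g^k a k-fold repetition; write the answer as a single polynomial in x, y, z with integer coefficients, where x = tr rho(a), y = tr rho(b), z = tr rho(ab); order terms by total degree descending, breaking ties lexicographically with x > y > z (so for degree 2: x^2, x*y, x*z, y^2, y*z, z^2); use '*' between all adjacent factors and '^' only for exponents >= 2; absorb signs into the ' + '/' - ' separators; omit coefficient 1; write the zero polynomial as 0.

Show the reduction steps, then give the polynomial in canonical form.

-x^4*y^2*z + x^5*y + x^3*y^3 + 2*x^3*y*z^2 - x^4*z - x^2*y^2*z - x^2*z^3 - 4*x^3*y + 4*x^2*z + x*y - z

so trace(b^2) = trace(b) * trace(b) - trace(1)   [square of b] = y^2 - 2
trace(b^2 a) = trace(b) * trace(a b) - trace(a)   [square of b] = y*z - x
trace(b a^-1 b) = trace(b^2) * trace(a) - trace(b^2 a)   [inverse elimination on a] = x*y^2 - y*z - x
trace(b^3 a) = trace(b) * trace(a b^2) - trace(a b)   [square of b] = y^2*z - x*y - z
so trace(b^3) = trace(b) * trace(b^2) - trace(b)   [square of b] = y^3 - 3*y
trace(b a^2 b^2) = trace(a) * trace(b^3 a) - trace(b^3)   [square of a] = x*y^2*z - x^2*y - y^3 - x*z + 3*y
so trace(b a b a) = trace(b a) * trace(b a) - trace(1)   [split at a repeated b] = z^2 - 2
trace(a b a^2 b) = trace(a) * trace(b a b a) - trace(b a b)   [square of a] = x*z^2 - y*z - x
reduce: trace(b a^2) = trace(a) * trace(b a) - trace(b)   [square of a] = x*z - y
trace(a b a^2) = trace(a) * trace(b a^2) - trace(b a)   [square of a] = x^2*z - x*y - z
reduce: trace(b a^2 b^2 a) = trace(b) * trace(a b a^2 b) - trace(a b a^2)   [square of b] = x*y*z^2 - x^2*z - y^2*z + z
so trace(a^-1 b a^2 b^2) = trace(b a^2 b^2) * trace(a) - trace(b a^2 b^2 a)   [inverse elimination on a] = x^2*y^2*z - x^3*y - x*y^3 - x*y*z^2 + y^2*z + 3*x*y - z
trace(b a^-2 b a^2 b) = trace(a^-1 b a^2 b^2) * trace(a) - trace(a^-1 b a^2 b^2 a)   [inverse elimination on a] = x^3*y^2*z - x^4*y - x^2*y^3 - x^2*y*z^2 + 4*x^2*y + y^3 - 3*y
reduce: trace(b a b^2 a) = trace(b) * trace(a b a b) - trace(a b a)   [square of b] = y*z^2 - x*z - y
trace(b a^2 b a b) = trace(a) * trace(b a b^2 a) - trace(b a b^2)   [square of a] = x*y*z^2 - x^2*z - y^2*z + z
reduce: trace(b a b a b a) = trace(a b a b) * trace(a b) - trace(b a)   [split at a repeated a] = z^3 - 3*z
trace(b a^2 b a b a) = trace(a) * trace(b a b a b a) - trace(b a b a b)   [square of a] = x*z^3 - y*z^2 - 2*x*z + y
reduce: trace(a^-1 b a^2 b a b) = trace(b a^2 b a b) * trace(a) - trace(b a^2 b a b a)   [inverse elimination on a] = x^2*y*z^2 - x^3*z - x*y^2*z - x*z^3 + y*z^2 + 3*x*z - y
reduce: trace(b a^-2 b a^2 b a) = trace(a^-1 b a^2 b a b) * trace(a) - trace(a^-1 b a^2 b a b a)   [inverse elimination on a] = x^3*y*z^2 - x^4*z - x^2*y^2*z - x^2*z^3 + 4*x^2*z + y^2*z - x*y - z
trace(a^2 b a^-1 b a^-2 b) = trace(b a^-2 b a^2 b) * trace(a) - trace(b a^-2 b a^2 b a)   [inverse elimination on a] = x^4*y^2*z - x^5*y - x^3*y^3 - 2*x^3*y*z^2 + x^4*z + x^2*y^2*z + x^2*z^3 + 4*x^3*y + x*y^3 - 4*x^2*z - y^2*z - 2*x*y + z
reduce: trace(a^-2 b^-1 a^2 b a^-1 b) = trace(a^2 b a^-1 b a^-2) * trace(b) - trace(a^2 b a^-1 b a^-2 b)   [inverse elimination on b] = -x^4*y^2*z + x^5*y + x^3*y^3 + 2*x^3*y*z^2 - x^4*z - x^2*y^2*z - x^2*z^3 - 4*x^3*y + 4*x^2*z + x*y - z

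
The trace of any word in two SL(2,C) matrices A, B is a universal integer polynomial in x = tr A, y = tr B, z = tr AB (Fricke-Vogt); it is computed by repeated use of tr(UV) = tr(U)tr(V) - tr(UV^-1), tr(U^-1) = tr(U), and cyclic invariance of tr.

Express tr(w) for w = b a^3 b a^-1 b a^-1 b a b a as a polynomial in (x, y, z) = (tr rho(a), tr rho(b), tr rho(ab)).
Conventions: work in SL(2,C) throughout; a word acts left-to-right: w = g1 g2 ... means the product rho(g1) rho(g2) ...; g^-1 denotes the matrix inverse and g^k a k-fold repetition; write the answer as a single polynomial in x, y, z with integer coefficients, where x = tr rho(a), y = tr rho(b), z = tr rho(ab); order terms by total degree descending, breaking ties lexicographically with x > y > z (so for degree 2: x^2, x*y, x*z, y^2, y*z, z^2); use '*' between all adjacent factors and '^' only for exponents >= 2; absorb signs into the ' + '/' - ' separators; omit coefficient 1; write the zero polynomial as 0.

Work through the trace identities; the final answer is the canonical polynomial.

trace(a b a b) = trace(b a)*trace(b a) - trace(1)   [split at a repeated b] = z^2 - 2
trace(a b a b a b) = trace(a b)*trace(a b a b) - trace(a^-1 b^-1)   [split at a repeated a] = z^3 - 3*z
next, trace(b a b) = trace(b)*trace(a b) - trace(a)   [square of b] = y*z - x
next, trace(a b a b a) = trace(a)*trace(b a b a) - trace(b a b)   [square of a] = x*z^2 - y*z - x
next, trace(b^2 a b a b a) = trace(b)*trace(a b a b a b) - trace(a b a b a)   [square of b] = y*z^3 - x*z^2 - 2*y*z + x
trace(a b a) = trace(a)*trace(b a) - trace(b)   [square of a] = x*z - y
and trace(b a b a b) = trace(b)*trace(a b a b) - trace(a b a)   [square of b] = y*z^2 - x*z - y
trace(b^2 a b a b) = trace(b)*trace(b a b a b) - trace(b a b a)   [square of b] = y^2*z^2 - x*y*z - y^2 - z^2 + 2
and trace(b^2 a b a b a^2) = trace(a)*trace(b^2 a b a b a) - trace(b^2 a b a b)   [square of a] = x*y*z^3 - x^2*z^2 - y^2*z^2 - x*y*z + x^2 + y^2 + z^2 - 2
trace(a b a b a^3 b^2) = trace(a)*trace(b^2 a b a b a^2) - trace(b^2 a b a b a)   [square of a] = x^2*y*z^3 - x^3*z^2 - x*y^2*z^2 - x^2*y*z - y*z^3 + x^3 + x*y^2 + 2*x*z^2 + 2*y*z - 3*x
trace(a b a b a b a) = trace(a)*trace(b a b a b a) - trace(b a b a b)   [square of a] = x*z^3 - y*z^2 - 2*x*z + y
and trace(a b a b a^3 b) = trace(a)*trace(a b a b a b a) - trace(a b a b a b)   [square of a] = x^2*z^3 - x*y*z^2 - 2*x^2*z - z^3 + x*y + 3*z
next, trace(b a b a b a^3 b^2) = trace(b)*trace(a b a b a^3 b^2) - trace(a b a b a^3 b)   [square of b] = x^2*y^2*z^3 - x^3*y*z^2 - x*y^3*z^2 - x^2*y^2*z - x^2*z^3 - y^2*z^3 + x^3*y + x*y^3 + 3*x*y*z^2 + 2*x^2*z + 2*y^2*z + z^3 - 4*x*y - 3*z
trace(b a b a b a b a) = trace(b a)*trace(b a b a b a) - trace(b^-1 a^-1 b^-1 a^-1)   [split at a repeated b] = z^4 - 4*z^2 + 2
trace(b a b a b a b a^2) = trace(a)*trace(b a b a b a b a) - trace(b a b a b a b)   [square of a] = x*z^4 - y*z^3 - 3*x*z^2 + 2*y*z + x
trace(a b a b a b a^3 b) = trace(a)*trace(b a b a b a b a^2) - trace(b a b a b a b a)   [square of a] = x^2*z^4 - x*y*z^3 - 3*x^2*z^2 - z^4 + 2*x*y*z + x^2 + 4*z^2 - 2
trace(a b a b a b a^3) = trace(a)*trace(a^2 b a b a b a) - trace(a^2 b a b a b)   [square of a] = x^3*z^3 - x^2*y*z^2 - 2*x^3*z - 2*x*z^3 + x^2*y + y*z^2 + 5*x*z - y
and trace(b a b a b a^3 b^2 a) = trace(b)*trace(a b a b a b a^3 b) - trace(a b a b a b a^3)   [square of b] = x^2*y*z^4 - x^3*z^3 - x*y^2*z^3 - 2*x^2*y*z^2 - y*z^4 + 2*x^3*z + 2*x*y^2*z + 2*x*z^3 + 3*y*z^2 - 5*x*z - y
and trace(b a^-1 b a b a b a^3 b) = trace(b a b a b a^3 b^2)*trace(a) - trace(b a b a b a^3 b^2 a)   [inverse elimination on a] = x^3*y^2*z^3 - x^4*y*z^2 - x^2*y^3*z^2 - x^2*y*z^4 - x^3*y^2*z + x^4*y + x^2*y^3 + 5*x^2*y*z^2 + y*z^4 - x*z^3 - 4*x^2*y - 3*y*z^2 + 2*x*z + y
trace(b a b^2 a b a b a) = trace(b)*trace(a b a b a b a b) - trace(a b a b a b a)   [square of b] = y*z^4 - x*z^3 - 3*y*z^2 + 2*x*z + y
and trace(b^2 a b) = trace(b)*trace(a b^2) - trace(a b)   [square of b] = y^2*z - x*y - z
next, trace(a b^2 a b a) = trace(a)*trace(b^2 a b a) - trace(b^2 a b)   [square of a] = x*y*z^2 - x^2*z - y^2*z + z
trace(b a b^2 a b a b) = trace(b)*trace(a b^2 a b a b) - trace(a b^2 a b a)   [square of b] = y^2*z^3 - 2*x*y*z^2 + x^2*z - y^2*z + x*y - z
trace(b a b^2 a b a b a^2) = trace(a)*trace(b a b^2 a b a b a) - trace(b a b^2 a b a b)   [square of a] = x*y*z^4 - x^2*z^3 - y^2*z^3 - x*y*z^2 + x^2*z + y^2*z + z
trace(b a b a b a^3 b a b) = trace(a)*trace(b a b^2 a b a b a^2) - trace(b a b^2 a b a b a)   [square of a] = x^2*y*z^4 - x^3*z^3 - x*y^2*z^3 - x^2*y*z^2 - y*z^4 + x^3*z + x*y^2*z + x*z^3 + 3*y*z^2 - x*z - y
trace(b a b a b a b a b a) = trace(b a b a)*trace(b a b a b a) - trace(b^-1 a^-1)   [split at a repeated b] = z^5 - 5*z^3 + 5*z
and trace(a b a b a b a b a b a) = trace(a)*trace(b a b a b a b a b a) - trace(b a b a b a b a b)   [square of a] = x*z^5 - y*z^4 - 4*x*z^3 + 3*y*z^2 + 3*x*z - y
and trace(b a b a b a^3 b a b a) = trace(a)*trace(a b a b a b a b a b a) - trace(a b a b a b a b a b)   [square of a] = x^2*z^5 - x*y*z^4 - 4*x^2*z^3 - z^5 + 3*x*y*z^2 + 3*x^2*z + 5*z^3 - x*y - 5*z
trace(b a^-1 b a b a b a^3 b a) = trace(b a b a b a^3 b a b)*trace(a) - trace(b a b a b a^3 b a b a)   [inverse elimination on a] = x^3*y*z^4 - x^4*z^3 - x^2*y^2*z^3 - x^2*z^5 - x^3*y*z^2 + x^4*z + x^2*y^2*z + 5*x^2*z^3 + z^5 - 4*x^2*z - 5*z^3 + 5*z
trace(b a^3 b a^-1 b a^-1 b a b a) = trace(b a^-1 b a b a b a^3 b)*trace(a) - trace(b a^-1 b a b a b a^3 b a)   [inverse elimination on a] = x^4*y^2*z^3 - x^5*y*z^2 - x^3*y^3*z^2 - 2*x^3*y*z^4 - x^4*y^2*z + x^4*z^3 + x^2*y^2*z^3 + x^2*z^5 + x^5*y + x^3*y^3 + 6*x^3*y*z^2 + x*y*z^4 - x^4*z - x^2*y^2*z - 6*x^2*z^3 - z^5 - 4*x^3*y - 3*x*y*z^2 + 6*x^2*z + 5*z^3 + x*y - 5*z

x^4*y^2*z^3 - x^5*y*z^2 - x^3*y^3*z^2 - 2*x^3*y*z^4 - x^4*y^2*z + x^4*z^3 + x^2*y^2*z^3 + x^2*z^5 + x^5*y + x^3*y^3 + 6*x^3*y*z^2 + x*y*z^4 - x^4*z - x^2*y^2*z - 6*x^2*z^3 - z^5 - 4*x^3*y - 3*x*y*z^2 + 6*x^2*z + 5*z^3 + x*y - 5*z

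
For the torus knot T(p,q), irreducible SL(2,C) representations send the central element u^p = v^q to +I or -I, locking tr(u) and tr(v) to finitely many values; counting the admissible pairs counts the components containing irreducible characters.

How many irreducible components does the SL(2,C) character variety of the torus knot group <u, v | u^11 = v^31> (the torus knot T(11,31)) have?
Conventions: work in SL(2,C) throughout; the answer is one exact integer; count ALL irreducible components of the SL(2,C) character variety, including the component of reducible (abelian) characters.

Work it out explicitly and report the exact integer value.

151

In the torus knot group T(11,31), u^11 = v^31 is central, so an irreducible representation sends it to +I or -I (Schur).
This locks tr(u) to 2*cos(pi*alpha/11), alpha in 1..10, and tr(v) to 2*cos(pi*beta/31), beta in 1..30, on each component of irreducible characters.
The two central values (-1)^alpha I and (-1)^beta I must be the same matrix, so alpha and beta share a parity.
count pairs: odd alpha (5 choices) x odd beta (15), plus even alpha (5) x even beta (15): 5*15 + 5*15 = 150.
components with irreducible characters: 150; plus the single component of reducible (abelian) characters: total 151.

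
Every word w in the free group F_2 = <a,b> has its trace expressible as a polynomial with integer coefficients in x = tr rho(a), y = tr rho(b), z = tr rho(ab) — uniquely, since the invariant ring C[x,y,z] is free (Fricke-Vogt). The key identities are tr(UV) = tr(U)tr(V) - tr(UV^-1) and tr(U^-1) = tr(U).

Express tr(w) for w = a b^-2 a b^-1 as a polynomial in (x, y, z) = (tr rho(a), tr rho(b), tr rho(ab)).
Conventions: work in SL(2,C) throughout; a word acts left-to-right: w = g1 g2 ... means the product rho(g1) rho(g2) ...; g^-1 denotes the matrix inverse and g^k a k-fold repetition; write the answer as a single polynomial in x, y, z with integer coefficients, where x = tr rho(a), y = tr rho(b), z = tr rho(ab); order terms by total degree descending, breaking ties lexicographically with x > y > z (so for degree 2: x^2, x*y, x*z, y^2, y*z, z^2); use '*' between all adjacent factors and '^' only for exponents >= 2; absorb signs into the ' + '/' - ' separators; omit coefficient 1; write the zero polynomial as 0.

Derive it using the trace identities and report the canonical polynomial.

trace(a^2) = trace(a) * trace(a) - trace(1)  (reduce the a square) = x^2 - 2
trace(a^2 b) = trace(a) * trace(b a) - trace(b)  (reduce the a square) = x*z - y
next, trace(a b^-1 a) = trace(a^2) * trace(b) - trace(a^2 b)  (eliminate b^-1) = x^2*y - x*z - y
next, trace(a b a b) = trace(a b) * trace(a b) - trace(1)  (split on a) = z^2 - 2
trace(a b^-1 a b) = trace(a b a) * trace(b) - trace(a b a b)  (eliminate b^-1) = x*y*z - y^2 - z^2 + 2
next, trace(a b^-1 a b^-1) = trace(a b^-1 a) * trace(b) - trace(a b^-1 a b)  (eliminate b^-1) = x^2*y^2 - 2*x*y*z + z^2 - 2
and trace(a b^-2 a b^-1) = trace(a b^-1 a b^-1) * trace(b) - trace(a b^-1 a)  (eliminate b^-1) = x^2*y^3 - 2*x*y^2*z - x^2*y + y*z^2 + x*z - y

x^2*y^3 - 2*x*y^2*z - x^2*y + y*z^2 + x*z - y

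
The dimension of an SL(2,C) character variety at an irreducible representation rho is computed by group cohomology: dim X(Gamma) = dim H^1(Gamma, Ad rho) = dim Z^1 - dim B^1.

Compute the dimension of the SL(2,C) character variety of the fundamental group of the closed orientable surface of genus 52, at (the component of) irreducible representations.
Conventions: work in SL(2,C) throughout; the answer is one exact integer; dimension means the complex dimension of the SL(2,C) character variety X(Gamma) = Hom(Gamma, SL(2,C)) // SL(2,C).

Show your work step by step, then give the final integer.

306

Gamma = pi_1(Sigma_52) = < a_1, b_1, ..., a_52, b_52 | prod [a_i, b_i] > has 2g = 104 generators and 1 relator.
Unconstrained cocycle data is one sl_2 vector per generator (312 dimensions), cut by the relator condition d_2(z) = 0.
At an irreducible rho, H^2 = coker(d_2) vanishes (Poincare duality: H^2 is dual to H^0 = invariants = 0), so d_2 is surjective onto sl_2 and dim Z^1 = 312 - 3 = 309.
dim B^1 = 3 (coboundaries, injective at irreducible rho).
dim X = dim H^1 = 309 - 3 = 306.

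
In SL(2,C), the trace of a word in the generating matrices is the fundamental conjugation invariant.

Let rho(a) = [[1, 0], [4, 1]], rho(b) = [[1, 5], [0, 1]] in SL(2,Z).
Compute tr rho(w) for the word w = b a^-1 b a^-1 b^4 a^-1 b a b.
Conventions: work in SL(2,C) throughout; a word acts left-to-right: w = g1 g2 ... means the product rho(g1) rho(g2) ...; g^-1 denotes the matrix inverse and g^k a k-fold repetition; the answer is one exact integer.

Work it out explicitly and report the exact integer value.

-1118718

rho(b) = [[1, 5], [0, 1]]
... * rho(a^-1) = [[1, 0], [-4, 1]]  ->  [[-19, 5], [-4, 1]]
... * rho(b) = [[1, 5], [0, 1]]  ->  [[-19, -90], [-4, -19]]
... * rho(a^-1) = [[1, 0], [-4, 1]]  ->  [[341, -90], [72, -19]]
... * rho(b) = [[1, 5], [0, 1]]  ->  [[341, 1615], [72, 341]]
... * rho(b) = [[1, 5], [0, 1]]  ->  [[341, 3320], [72, 701]]
... * rho(b) = [[1, 5], [0, 1]]  ->  [[341, 5025], [72, 1061]]
... * rho(b) = [[1, 5], [0, 1]]  ->  [[341, 6730], [72, 1421]]
... * rho(a^-1) = [[1, 0], [-4, 1]]  ->  [[-26579, 6730], [-5612, 1421]]
... * rho(b) = [[1, 5], [0, 1]]  ->  [[-26579, -126165], [-5612, -26639]]
... * rho(a) = [[1, 0], [4, 1]]  ->  [[-531239, -126165], [-112168, -26639]]
... * rho(b) = [[1, 5], [0, 1]]  ->  [[-531239, -2782360], [-112168, -587479]]
tr = -531239 + -587479 = -1118718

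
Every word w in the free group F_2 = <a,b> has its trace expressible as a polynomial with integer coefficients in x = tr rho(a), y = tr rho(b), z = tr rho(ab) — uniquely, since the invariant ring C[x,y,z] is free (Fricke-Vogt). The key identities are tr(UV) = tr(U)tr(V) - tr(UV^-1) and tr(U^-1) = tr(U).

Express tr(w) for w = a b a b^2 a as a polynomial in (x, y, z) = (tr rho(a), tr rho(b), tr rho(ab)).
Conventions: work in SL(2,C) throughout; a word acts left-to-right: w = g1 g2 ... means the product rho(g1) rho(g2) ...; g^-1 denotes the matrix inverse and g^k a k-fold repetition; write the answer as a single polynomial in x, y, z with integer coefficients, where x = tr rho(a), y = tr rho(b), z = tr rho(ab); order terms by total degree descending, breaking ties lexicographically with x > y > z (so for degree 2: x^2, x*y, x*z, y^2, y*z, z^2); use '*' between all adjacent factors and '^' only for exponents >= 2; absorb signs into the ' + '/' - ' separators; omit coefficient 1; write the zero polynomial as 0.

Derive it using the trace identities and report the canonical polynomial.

x*y*z^2 - x^2*z - y^2*z + z

so trace(a b a b) = trace(a b) trace(a b) - trace(1) = z^2 - 2
so trace(a b a) = trace(a) trace(b a) - trace(b) = x*z - y
trace(b a b^2 a) = trace(b) trace(a b a b) - trace(a b a) = y*z^2 - x*z - y
so trace(b a b) = trace(b) trace(a b) - trace(a) = y*z - x
so trace(b a b^2) = trace(b) trace(b a b) - trace(b a) = y^2*z - x*y - z
trace(a b a b^2 a) = trace(a) trace(b a b^2 a) - trace(b a b^2) = x*y*z^2 - x^2*z - y^2*z + z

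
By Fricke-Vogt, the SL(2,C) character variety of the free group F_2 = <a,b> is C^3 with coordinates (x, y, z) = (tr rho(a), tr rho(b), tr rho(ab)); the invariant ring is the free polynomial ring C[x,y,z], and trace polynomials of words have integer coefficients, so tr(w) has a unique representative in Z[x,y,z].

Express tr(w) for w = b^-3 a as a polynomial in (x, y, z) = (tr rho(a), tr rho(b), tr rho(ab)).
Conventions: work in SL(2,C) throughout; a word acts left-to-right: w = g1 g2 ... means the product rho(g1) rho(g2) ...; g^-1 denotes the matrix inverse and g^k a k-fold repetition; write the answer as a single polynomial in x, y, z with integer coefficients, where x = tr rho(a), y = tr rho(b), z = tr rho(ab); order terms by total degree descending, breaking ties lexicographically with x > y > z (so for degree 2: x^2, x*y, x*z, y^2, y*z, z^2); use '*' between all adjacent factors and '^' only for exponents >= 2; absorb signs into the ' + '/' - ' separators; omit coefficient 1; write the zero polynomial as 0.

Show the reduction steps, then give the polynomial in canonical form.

x*y^3 - y^2*z - 2*x*y + z

tr(b^-1 a) = tr(a) tr(b) - tr(a b) = x*y - z
tr(b^-2 a) = tr(b^-1 a) tr(b) - tr(b^-1 a b) = x*y^2 - y*z - x
tr(b^-3 a) = tr(b^-2 a) tr(b) - tr(b^-2 a b) = x*y^3 - y^2*z - 2*x*y + z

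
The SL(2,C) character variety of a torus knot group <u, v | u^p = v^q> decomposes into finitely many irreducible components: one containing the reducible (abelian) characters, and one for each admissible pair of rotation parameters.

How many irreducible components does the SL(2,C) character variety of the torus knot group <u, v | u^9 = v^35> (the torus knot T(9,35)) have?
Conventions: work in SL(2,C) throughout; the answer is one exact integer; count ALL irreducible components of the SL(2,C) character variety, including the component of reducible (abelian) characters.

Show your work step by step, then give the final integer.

137

For T(9,35): irreducibility forces the central element u^9 = v^35 to one of +I, -I.
This locks tr(u) to 2*cos(pi*alpha/9), alpha in 1..8, and tr(v) to 2*cos(pi*beta/35), beta in 1..34, on each component of irreducible characters.
Consistency of u^9 = (-1)^alpha I with v^35 = (-1)^beta I forces alpha = beta (mod 2).
Enumerate parity-matched pairs: 4*17 odd-odd plus 4*17 even-even gives 136.
components with irreducible characters: 136; plus the single component of reducible (abelian) characters: total 137.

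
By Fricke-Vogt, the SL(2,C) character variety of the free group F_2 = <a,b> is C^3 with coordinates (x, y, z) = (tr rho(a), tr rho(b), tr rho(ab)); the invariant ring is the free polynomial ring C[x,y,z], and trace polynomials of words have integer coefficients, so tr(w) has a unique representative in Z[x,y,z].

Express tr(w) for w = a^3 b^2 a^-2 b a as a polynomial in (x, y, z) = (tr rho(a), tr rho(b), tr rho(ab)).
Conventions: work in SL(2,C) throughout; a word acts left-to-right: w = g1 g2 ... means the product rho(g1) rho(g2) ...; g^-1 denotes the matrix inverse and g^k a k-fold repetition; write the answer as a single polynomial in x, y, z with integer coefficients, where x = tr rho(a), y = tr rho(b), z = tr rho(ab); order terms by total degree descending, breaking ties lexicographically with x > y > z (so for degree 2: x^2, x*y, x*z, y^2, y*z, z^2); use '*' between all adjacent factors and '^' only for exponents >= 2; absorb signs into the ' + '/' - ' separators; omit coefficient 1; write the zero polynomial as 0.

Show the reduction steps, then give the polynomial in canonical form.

next, trace(b^2 a) = trace(b) trace(a b) - trace(a) = y*z - x
and trace(b^2) = trace(b) trace(b) - trace(1) = y^2 - 2
trace(a b^2 a) = trace(a) trace(b^2 a) - trace(b^2) = x*y*z - x^2 - y^2 + 2
and trace(b^2 a^3) = trace(a) trace(a b^2 a) - trace(a b^2) = x^2*y*z - x^3 - x*y^2 - y*z + 3*x
next, trace(b a^4 b) = trace(a) trace(b^2 a^3) - trace(b^2 a^2) = x^3*y*z - x^4 - x^2*y^2 - 2*x*y*z + 4*x^2 + y^2 - 2
trace(b a^2) = trace(a) trace(b a) - trace(b) = x*z - y
and trace(a b a^2) = trace(a) trace(b a^2) - trace(b a) = x^2*z - x*y - z
next, trace(b a^4) = trace(a) trace(a b a^2) - trace(a b a) = x^3*z - x^2*y - 2*x*z + y
next, trace(b a^4 b^2) = trace(b) trace(b a^4 b) - trace(b a^4) = x^3*y^2*z - x^4*y - x^2*y^3 - x^3*z - 2*x*y^2*z + 5*x^2*y + y^3 + 2*x*z - 3*y
trace(b a b a) = trace(b a) trace(b a) - trace(1)   [split at repeated b] = z^2 - 2
trace(a b a^2 b) = trace(a) trace(b a b a) - trace(b a b) = x*z^2 - y*z - x
and trace(b^2 a b a^2) = trace(b) trace(a b a^2 b) - trace(a b a^2) = x*y*z^2 - x^2*z - y^2*z + z
next, trace(b^2 a b a) = trace(b) trace(a b a b) - trace(a b a) = y*z^2 - x*z - y
next, trace(a b^2 a b a^2) = trace(a) trace(b^2 a b a^2) - trace(b^2 a b a) = x^2*y*z^2 - x^3*z - x*y^2*z - y*z^2 + 2*x*z + y
trace(b a^4 b^2 a) = trace(a) trace(a b^2 a b a^2) - trace(a b^2 a b a) = x^3*y*z^2 - x^4*z - x^2*y^2*z - 2*x*y*z^2 + 3*x^2*z + y^2*z + x*y - z
trace(a^-1 b a^4 b^2) = trace(b a^4 b^2) trace(a) - trace(b a^4 b^2 a) = x^4*y^2*z - x^5*y - x^3*y^3 - x^3*y*z^2 - x^2*y^2*z + 5*x^3*y + x*y^3 + 2*x*y*z^2 - x^2*z - y^2*z - 4*x*y + z
and trace(a^3 b^2 a^-2 b a) = trace(a^-1 b a^4 b^2) trace(a) - trace(a^-1 b a^4 b^2 a) = x^5*y^2*z - x^6*y - x^4*y^3 - x^4*y*z^2 - 2*x^3*y^2*z + 6*x^4*y + 2*x^2*y^3 + 2*x^2*y*z^2 + x*y^2*z - 9*x^2*y - y^3 - x*z + 3*y

x^5*y^2*z - x^6*y - x^4*y^3 - x^4*y*z^2 - 2*x^3*y^2*z + 6*x^4*y + 2*x^2*y^3 + 2*x^2*y*z^2 + x*y^2*z - 9*x^2*y - y^3 - x*z + 3*y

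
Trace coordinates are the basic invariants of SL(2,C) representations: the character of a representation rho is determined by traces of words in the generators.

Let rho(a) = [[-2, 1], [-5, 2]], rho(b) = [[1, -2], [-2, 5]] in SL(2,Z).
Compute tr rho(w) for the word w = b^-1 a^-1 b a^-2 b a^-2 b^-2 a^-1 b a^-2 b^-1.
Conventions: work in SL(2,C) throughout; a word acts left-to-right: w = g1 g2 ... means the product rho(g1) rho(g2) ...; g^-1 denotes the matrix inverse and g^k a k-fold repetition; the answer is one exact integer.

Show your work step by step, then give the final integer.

6

rho(b^-1) = [[5, 2], [2, 1]]
... * rho(a^-1) = [[2, -1], [5, -2]]  ->  [[20, -9], [9, -4]]
... * rho(b) = [[1, -2], [-2, 5]]  ->  [[38, -85], [17, -38]]
... * rho(a^-1) = [[2, -1], [5, -2]]  ->  [[-349, 132], [-156, 59]]
... * rho(a^-1) = [[2, -1], [5, -2]]  ->  [[-38, 85], [-17, 38]]
... * rho(b) = [[1, -2], [-2, 5]]  ->  [[-208, 501], [-93, 224]]
... * rho(a^-1) = [[2, -1], [5, -2]]  ->  [[2089, -794], [934, -355]]
... * rho(a^-1) = [[2, -1], [5, -2]]  ->  [[208, -501], [93, -224]]
... * rho(b^-1) = [[5, 2], [2, 1]]  ->  [[38, -85], [17, -38]]
... * rho(b^-1) = [[5, 2], [2, 1]]  ->  [[20, -9], [9, -4]]
... * rho(a^-1) = [[2, -1], [5, -2]]  ->  [[-5, -2], [-2, -1]]
... * rho(b) = [[1, -2], [-2, 5]]  ->  [[-1, 0], [0, -1]]
... * rho(a^-1) = [[2, -1], [5, -2]]  ->  [[-2, 1], [-5, 2]]
... * rho(a^-1) = [[2, -1], [5, -2]]  ->  [[1, 0], [0, 1]]
... * rho(b^-1) = [[5, 2], [2, 1]]  ->  [[5, 2], [2, 1]]
tr = 5 + 1 = 6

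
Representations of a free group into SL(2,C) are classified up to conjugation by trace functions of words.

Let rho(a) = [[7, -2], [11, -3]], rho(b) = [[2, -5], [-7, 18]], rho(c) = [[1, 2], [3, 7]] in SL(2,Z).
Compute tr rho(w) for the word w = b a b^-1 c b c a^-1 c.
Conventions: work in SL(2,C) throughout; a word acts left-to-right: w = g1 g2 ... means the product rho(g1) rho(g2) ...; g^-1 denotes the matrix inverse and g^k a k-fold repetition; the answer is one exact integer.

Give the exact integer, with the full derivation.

rho(b) = [[2, -5], [-7, 18]]
... * rho(a) = [[7, -2], [11, -3]]  ->  [[-41, 11], [149, -40]]
... * rho(b^-1) = [[18, 5], [7, 2]]  ->  [[-661, -183], [2402, 665]]
... * rho(c) = [[1, 2], [3, 7]]  ->  [[-1210, -2603], [4397, 9459]]
... * rho(b) = [[2, -5], [-7, 18]]  ->  [[15801, -40804], [-57419, 148277]]
... * rho(c) = [[1, 2], [3, 7]]  ->  [[-106611, -254026], [387412, 923101]]
... * rho(a^-1) = [[-3, 2], [-11, 7]]  ->  [[3114119, -1991404], [-11316347, 7236531]]
... * rho(c) = [[1, 2], [3, 7]]  ->  [[-2860093, -7711590], [10393246, 28023023]]
tr = -2860093 + 28023023 = 25162930

25162930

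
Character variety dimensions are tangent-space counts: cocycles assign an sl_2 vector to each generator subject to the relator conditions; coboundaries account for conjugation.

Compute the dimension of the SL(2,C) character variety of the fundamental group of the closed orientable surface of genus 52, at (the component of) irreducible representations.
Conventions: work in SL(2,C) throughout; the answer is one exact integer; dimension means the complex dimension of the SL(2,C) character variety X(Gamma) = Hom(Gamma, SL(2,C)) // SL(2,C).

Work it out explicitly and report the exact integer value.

The genus-52 surface group: 2g = 104 generators, one relator prod [a_i, b_i].
Before the relator condition, cocycle space has dim 3*104 = 312.
At an irreducible rho, H^2 = coker(d_2) vanishes (Poincare duality: H^2 is dual to H^0 = invariants = 0), so d_2 is surjective onto sl_2 and dim Z^1 = 312 - 3 = 309.
As always at irreducible rho, dim B^1 = 3.
dim X = dim H^1 = 309 - 3 = 306.

306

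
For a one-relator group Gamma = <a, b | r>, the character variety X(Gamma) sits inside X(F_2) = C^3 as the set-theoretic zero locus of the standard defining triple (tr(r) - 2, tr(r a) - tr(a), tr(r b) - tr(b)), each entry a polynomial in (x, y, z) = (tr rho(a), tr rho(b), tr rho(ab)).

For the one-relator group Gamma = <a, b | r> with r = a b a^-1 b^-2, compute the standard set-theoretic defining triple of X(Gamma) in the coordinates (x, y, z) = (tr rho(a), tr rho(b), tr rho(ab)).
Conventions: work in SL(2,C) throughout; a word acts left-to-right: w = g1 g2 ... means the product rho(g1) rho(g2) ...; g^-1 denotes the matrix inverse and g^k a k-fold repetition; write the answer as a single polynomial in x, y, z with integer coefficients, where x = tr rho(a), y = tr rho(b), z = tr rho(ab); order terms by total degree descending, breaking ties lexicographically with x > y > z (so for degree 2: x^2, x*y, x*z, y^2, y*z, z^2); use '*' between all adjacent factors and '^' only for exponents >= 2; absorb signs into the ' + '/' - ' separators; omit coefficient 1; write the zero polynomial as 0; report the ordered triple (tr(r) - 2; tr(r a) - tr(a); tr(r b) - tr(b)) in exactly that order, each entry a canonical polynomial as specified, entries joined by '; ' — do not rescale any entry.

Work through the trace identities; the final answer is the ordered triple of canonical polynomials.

-x*y^2*z + x^2*y + y^3 + y*z^2 - 3*y - 2; -x^2*y^2*z + x^3*y + x*y^3 + x*y*z^2 - 3*x*y - x - z; -x*y*z + x^2 + y^2 + z^2 - y - 2

tr(b^-1 a) = tr(a)*tr(b) - tr(a b) = x*y - z
tr(a b a) = tr(a)*tr(b a) - tr(b) = x*z - y
use: tr(a b a b) = tr(b a)*tr(b a) - tr(1) = z^2 - 2
use: tr(a b a b^-1) = tr(a b a)*tr(b) - tr(a b a b) = x*y*z - y^2 - z^2 + 2
tr(b^-2 a b a) = tr(a b a b^-1)*tr(b) - tr(a b a) = x*y^2*z - y^3 - y*z^2 - x*z + 3*y
use: tr(a b a^-1 b^-2) = tr(b^-2 a b)*tr(a) - tr(b^-2 a b a) = -x*y^2*z + x^2*y + y^3 + y*z^2 - 3*y
apply: tr(a^2) = tr(a)*tr(a) - tr(1) = x^2 - 2
tr(a^2 b a) = tr(a)*tr(a b a) - tr(a b) = x^2*z - x*y - z
tr(b a b) = tr(b)*tr(a b) - tr(a) = y*z - x
tr(a^2 b a b) = tr(a)*tr(b a b a) - tr(b a b) = x*z^2 - y*z - x
apply: tr(b^-1 a^2 b a) = tr(a^2 b a)*tr(b) - tr(a^2 b a b) = x^2*y*z - x*y^2 - x*z^2 + x
apply: tr(a^2 b a^-1 b^-1) = tr(b^-1 a^2 b)*tr(a) - tr(b^-1 a^2 b a) = -x^2*y*z + x^3 + x*y^2 + x*z^2 - 3*x
tr(a b a^-1 b^-2 a) = tr(a^2 b a^-1 b^-1)*tr(b) - tr(a^2 b a^-1) = -x^2*y^2*z + x^3*y + x*y^3 + x*y*z^2 - 3*x*y - z
use: tr(a b a^-1 b) = tr(b a b)*tr(a) - tr(b a b a) = x*y*z - x^2 - z^2 + 2
tr(a b a^-1 b^-1) = tr(a b a^-1)*tr(b) - tr(a b a^-1 b) = -x*y*z + x^2 + y^2 + z^2 - 2
assemble the triple (tr(r) - 2; tr(r a) - x; tr(r b) - y)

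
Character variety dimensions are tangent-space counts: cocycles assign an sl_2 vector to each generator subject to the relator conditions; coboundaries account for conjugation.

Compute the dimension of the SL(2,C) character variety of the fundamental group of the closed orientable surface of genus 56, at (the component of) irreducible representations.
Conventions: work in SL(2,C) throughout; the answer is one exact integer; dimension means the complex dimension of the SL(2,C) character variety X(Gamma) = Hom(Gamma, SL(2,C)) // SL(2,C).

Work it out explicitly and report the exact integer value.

330

Gamma = pi_1(Sigma_56) = < a_1, b_1, ..., a_56, b_56 | prod [a_i, b_i] > has 2g = 112 generators and 1 relator.
Unconstrained cocycle data is one sl_2 vector per generator (336 dimensions), cut by the relator condition d_2(z) = 0.
d_2 is surjective at irreducible rho (its cokernel H^2 is dual to H^0 = 0), so dim Z^1 = 336 - 3 = 333.
Coboundaries contribute dim B^1 = 3 (injective at irreducible rho).
dim X = dim H^1 = 333 - 3 = 330.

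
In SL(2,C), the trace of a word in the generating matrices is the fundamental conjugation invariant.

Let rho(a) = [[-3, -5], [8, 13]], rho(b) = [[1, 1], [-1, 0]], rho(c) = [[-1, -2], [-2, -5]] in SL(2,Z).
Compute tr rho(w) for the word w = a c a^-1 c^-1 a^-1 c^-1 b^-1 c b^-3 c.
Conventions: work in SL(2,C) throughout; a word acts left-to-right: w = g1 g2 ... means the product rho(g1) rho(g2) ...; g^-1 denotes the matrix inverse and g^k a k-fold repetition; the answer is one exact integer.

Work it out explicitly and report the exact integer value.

rho(a) = [[-3, -5], [8, 13]]
... * rho(c) = [[-1, -2], [-2, -5]]  ->  [[13, 31], [-34, -81]]
... * rho(a^-1) = [[13, 5], [-8, -3]]  ->  [[-79, -28], [206, 73]]
... * rho(c^-1) = [[-5, 2], [2, -1]]  ->  [[339, -130], [-884, 339]]
... * rho(a^-1) = [[13, 5], [-8, -3]]  ->  [[5447, 2085], [-14204, -5437]]
... * rho(c^-1) = [[-5, 2], [2, -1]]  ->  [[-23065, 8809], [60146, -22971]]
... * rho(b^-1) = [[0, -1], [1, 1]]  ->  [[8809, 31874], [-22971, -83117]]
... * rho(c) = [[-1, -2], [-2, -5]]  ->  [[-72557, -176988], [189205, 461527]]
... * rho(b^-1) = [[0, -1], [1, 1]]  ->  [[-176988, -104431], [461527, 272322]]
... * rho(b^-1) = [[0, -1], [1, 1]]  ->  [[-104431, 72557], [272322, -189205]]
... * rho(b^-1) = [[0, -1], [1, 1]]  ->  [[72557, 176988], [-189205, -461527]]
... * rho(c) = [[-1, -2], [-2, -5]]  ->  [[-426533, -1030054], [1112259, 2686045]]
tr = -426533 + 2686045 = 2259512

2259512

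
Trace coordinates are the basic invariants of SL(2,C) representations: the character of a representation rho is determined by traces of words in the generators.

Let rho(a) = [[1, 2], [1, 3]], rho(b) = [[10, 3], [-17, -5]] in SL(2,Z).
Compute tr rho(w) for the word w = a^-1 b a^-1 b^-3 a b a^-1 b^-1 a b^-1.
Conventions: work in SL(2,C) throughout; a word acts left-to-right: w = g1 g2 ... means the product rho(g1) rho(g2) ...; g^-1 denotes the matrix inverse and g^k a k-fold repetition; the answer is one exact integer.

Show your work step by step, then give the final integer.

-5669163296

rho(a^-1) = [[3, -2], [-1, 1]]
... * rho(b) = [[10, 3], [-17, -5]]  ->  [[64, 19], [-27, -8]]
... * rho(a^-1) = [[3, -2], [-1, 1]]  ->  [[173, -109], [-73, 46]]
... * rho(b^-1) = [[-5, -3], [17, 10]]  ->  [[-2718, -1609], [1147, 679]]
... * rho(b^-1) = [[-5, -3], [17, 10]]  ->  [[-13763, -7936], [5808, 3349]]
... * rho(b^-1) = [[-5, -3], [17, 10]]  ->  [[-66097, -38071], [27893, 16066]]
... * rho(a) = [[1, 2], [1, 3]]  ->  [[-104168, -246407], [43959, 103984]]
... * rho(b) = [[10, 3], [-17, -5]]  ->  [[3147239, 919531], [-1328138, -388043]]
... * rho(a^-1) = [[3, -2], [-1, 1]]  ->  [[8522186, -5374947], [-3596371, 2268233]]
... * rho(b^-1) = [[-5, -3], [17, 10]]  ->  [[-133985029, -79316028], [56541816, 33471443]]
... * rho(a) = [[1, 2], [1, 3]]  ->  [[-213301057, -505918142], [90013259, 213497961]]
... * rho(b^-1) = [[-5, -3], [17, 10]]  ->  [[-7534103129, -4419278249], [3179399042, 1864939833]]
tr = -7534103129 + 1864939833 = -5669163296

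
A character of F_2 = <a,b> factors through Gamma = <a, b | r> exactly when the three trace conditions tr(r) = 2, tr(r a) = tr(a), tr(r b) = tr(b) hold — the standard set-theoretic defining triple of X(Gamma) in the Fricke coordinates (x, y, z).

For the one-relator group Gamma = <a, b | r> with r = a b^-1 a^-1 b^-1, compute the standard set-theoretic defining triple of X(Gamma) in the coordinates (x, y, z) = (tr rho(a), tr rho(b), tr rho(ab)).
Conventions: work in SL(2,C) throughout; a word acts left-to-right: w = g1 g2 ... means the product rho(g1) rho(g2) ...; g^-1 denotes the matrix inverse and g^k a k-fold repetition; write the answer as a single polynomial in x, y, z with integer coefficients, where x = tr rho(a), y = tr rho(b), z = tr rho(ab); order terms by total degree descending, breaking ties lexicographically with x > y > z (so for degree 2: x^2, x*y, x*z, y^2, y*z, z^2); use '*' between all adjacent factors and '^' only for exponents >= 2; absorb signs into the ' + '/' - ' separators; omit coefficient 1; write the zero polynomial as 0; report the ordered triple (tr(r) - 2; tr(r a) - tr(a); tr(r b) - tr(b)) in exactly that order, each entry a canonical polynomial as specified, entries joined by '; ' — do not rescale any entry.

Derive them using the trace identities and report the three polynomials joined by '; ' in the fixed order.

tr(a b^-1) = tr(a) tr(b) - tr(a b) = x*y - z
tr(b^-1 a b^-1) = tr(a b^-1) tr(b) - tr(a) = x*y^2 - y*z - x
so tr(a^2) = tr(a) tr(a) - tr(1) = x^2 - 2
so tr(a^2 b) = tr(a) tr(b a) - tr(b) = x*z - y
reduce: tr(a b^-1 a) = tr(a^2) tr(b) - tr(a^2 b) = x^2*y - x*z - y
tr(a b a b) = tr(b a) tr(b a) - tr(1) = z^2 - 2
tr(a b^-1 a b) = tr(a b a) tr(b) - tr(a b a b) = x*y*z - y^2 - z^2 + 2
so tr(b^-1 a b^-1 a) = tr(a b^-1 a) tr(b) - tr(a b^-1 a b) = x^2*y^2 - 2*x*y*z + z^2 - 2
reduce: tr(a b^-1 a^-1 b^-1) = tr(b^-1 a b^-1) tr(a) - tr(b^-1 a b^-1 a) = x*y*z - x^2 - z^2 + 2
reduce: tr(b^-1 a^2 b^-1) = tr(b^-1 a^2) tr(b) - tr(b^-1 a^2 b) = x^2*y^2 - x*y*z - x^2 - y^2 + 2
so tr(a^3) = tr(a) tr(a^2) - tr(a) = x^3 - 3*x
so tr(a^3 b) = tr(a) tr(a b a) - tr(a b) = x^2*z - x*y - z
tr(a b^-1 a^2) = tr(a^3) tr(b) - tr(a^3 b) = x^3*y - x^2*z - 2*x*y + z
tr(b a b) = tr(b) tr(a b) - tr(a) = y*z - x
tr(a^2 b a b) = tr(a) tr(b a b a) - tr(b a b) = x*z^2 - y*z - x
reduce: tr(a b^-1 a^2 b) = tr(a^2 b a) tr(b) - tr(a^2 b a b) = x^2*y*z - x*y^2 - x*z^2 + x
so tr(b^-1 a^2 b^-1 a) = tr(a b^-1 a^2) tr(b) - tr(a b^-1 a^2 b) = x^3*y^2 - 2*x^2*y*z - x*y^2 + x*z^2 + y*z - x
so tr(a b^-1 a^-1 b^-1 a) = tr(b^-1 a^2 b^-1) tr(a) - tr(b^-1 a^2 b^-1 a) = x^2*y*z - x^3 - x*z^2 - y*z + 3*x
assemble the triple (tr(r) - 2; tr(r a) - x; tr(r b) - y)

x*y*z - x^2 - z^2; x^2*y*z - x^3 - x*z^2 - y*z + 2*x; 0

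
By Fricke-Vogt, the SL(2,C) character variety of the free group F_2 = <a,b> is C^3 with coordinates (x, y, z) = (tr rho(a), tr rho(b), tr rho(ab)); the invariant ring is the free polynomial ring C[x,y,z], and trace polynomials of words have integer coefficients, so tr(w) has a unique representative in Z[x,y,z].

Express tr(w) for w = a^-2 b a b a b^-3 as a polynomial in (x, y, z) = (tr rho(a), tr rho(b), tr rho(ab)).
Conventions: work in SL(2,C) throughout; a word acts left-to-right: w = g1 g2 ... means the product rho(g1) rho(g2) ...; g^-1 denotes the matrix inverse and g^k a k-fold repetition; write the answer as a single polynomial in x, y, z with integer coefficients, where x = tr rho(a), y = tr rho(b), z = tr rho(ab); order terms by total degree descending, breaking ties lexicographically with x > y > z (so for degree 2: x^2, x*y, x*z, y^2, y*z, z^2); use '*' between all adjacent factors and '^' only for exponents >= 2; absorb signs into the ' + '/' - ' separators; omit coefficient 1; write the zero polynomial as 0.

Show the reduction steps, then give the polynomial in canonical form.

tr(a b a) = tr(a) tr(b a) - tr(b)  (reduce the a square) = x*z - y
tr(a b a b) = tr(a b) tr(a b) - tr(1)  (split on a) = z^2 - 2
tr(a b a b^-1) = tr(a b a) tr(b) - tr(a b a b)  (eliminate b^-1) = x*y*z - y^2 - z^2 + 2
tr(b a b) = tr(b) tr(a b) - tr(a)  (reduce the b square) = y*z - x
tr(a b a b a) = tr(a) tr(b a b a) - tr(b a b)  (reduce the a square) = x*z^2 - y*z - x
tr(a b a b a b) = tr(b a) tr(b a b a) - tr(b^-1 a^-1)  (split on b) = z^3 - 3*z
tr(b^-1 a b a b a) = tr(a b a b a) tr(b) - tr(a b a b a b)  (eliminate b^-1) = x*y*z^2 - y^2*z - z^3 - x*y + 3*z
tr(b a b a b^-2 a) = tr(b^-1 a b a b a) tr(b) - tr(b^-1 a b a b a b)  (eliminate b^-1) = x*y^2*z^2 - y^3*z - y*z^3 - x*y^2 - x*z^2 + 4*y*z + x
tr(b a b a b^-2 a^-1) = tr(b a b a b^-2) tr(a) - tr(b a b a b^-2 a)  (eliminate a^-1) = -x*y^2*z^2 + x^2*y*z + y^3*z + y*z^3 - 4*y*z + x
tr(a^-2 b a b a b^-2) = tr(b a b a b^-2 a^-1) tr(a) - tr(b a b a b^-2)  (eliminate a^-1) = -x^2*y^2*z^2 + x^3*y*z + x*y^3*z + x*y*z^3 - 5*x*y*z + x^2 + y^2 + z^2 - 2
tr(a^-1 b a b) = tr(b a b) tr(a) - tr(b a b a)  (eliminate a^-1) = x*y*z - x^2 - z^2 + 2
tr(b a b a b) = tr(b) tr(a b a b) - tr(a b a)  (reduce the b square) = y*z^2 - x*z - y
tr(a^-1 b a b a b) = tr(b a b a b) tr(a) - tr(b a b a b a)  (eliminate a^-1) = x*y*z^2 - x^2*z - z^3 - x*y + 3*z
tr(a^-2 b a b a b) = tr(a^-1 b a b a b) tr(a) - tr(a^-1 b a b a b a)  (eliminate a^-1) = x^2*y*z^2 - x^3*z - x*z^3 - x^2*y - y*z^2 + 4*x*z + y
tr(a^-2 b a b a b^-1) = tr(a^-2 b a b a) tr(b) - tr(a^-2 b a b a b)  (eliminate b^-1) = -x^2*y*z^2 + x^3*z + x*y^2*z + x*z^3 - 4*x*z + y
tr(a^-2 b a b a b^-3) = tr(a^-2 b a b a b^-2) tr(b) - tr(a^-2 b a b a b^-1)  (eliminate b^-1) = -x^2*y^3*z^2 + x^3*y^2*z + x*y^4*z + x*y^2*z^3 + x^2*y*z^2 - x^3*z - 6*x*y^2*z - x*z^3 + x^2*y + y^3 + y*z^2 + 4*x*z - 3*y

-x^2*y^3*z^2 + x^3*y^2*z + x*y^4*z + x*y^2*z^3 + x^2*y*z^2 - x^3*z - 6*x*y^2*z - x*z^3 + x^2*y + y^3 + y*z^2 + 4*x*z - 3*y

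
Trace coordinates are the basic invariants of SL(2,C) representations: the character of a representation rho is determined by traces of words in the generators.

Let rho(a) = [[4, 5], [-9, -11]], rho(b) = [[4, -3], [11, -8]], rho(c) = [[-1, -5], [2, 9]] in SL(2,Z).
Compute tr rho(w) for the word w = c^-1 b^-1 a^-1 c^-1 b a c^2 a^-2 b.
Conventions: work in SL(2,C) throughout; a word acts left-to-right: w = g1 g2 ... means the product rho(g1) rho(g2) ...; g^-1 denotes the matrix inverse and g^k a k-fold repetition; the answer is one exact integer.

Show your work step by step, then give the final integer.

-36402724410

rho(c^-1) = [[9, 5], [-2, -1]]
... * rho(b^-1) = [[-8, 3], [-11, 4]]  ->  [[-127, 47], [27, -10]]
... * rho(a^-1) = [[-11, -5], [9, 4]]  ->  [[1820, 823], [-387, -175]]
... * rho(c^-1) = [[9, 5], [-2, -1]]  ->  [[14734, 8277], [-3133, -1760]]
... * rho(b) = [[4, -3], [11, -8]]  ->  [[149983, -110418], [-31892, 23479]]
... * rho(a) = [[4, 5], [-9, -11]]  ->  [[1593694, 1964513], [-338879, -417729]]
... * rho(c) = [[-1, -5], [2, 9]]  ->  [[2335332, 9712147], [-496579, -2065166]]
... * rho(c) = [[-1, -5], [2, 9]]  ->  [[17088962, 75732663], [-3633753, -16103599]]
... * rho(a^-1) = [[-11, -5], [9, 4]]  ->  [[493615385, 217485842], [-104961108, -46245631]]
... * rho(a^-1) = [[-11, -5], [9, 4]]  ->  [[-3472396657, -1598133557], [738361509, 339823016]]
... * rho(b) = [[4, -3], [11, -8]]  ->  [[-31469055755, 23202258427], [6691499212, -4933668655]]
tr = -31469055755 + -4933668655 = -36402724410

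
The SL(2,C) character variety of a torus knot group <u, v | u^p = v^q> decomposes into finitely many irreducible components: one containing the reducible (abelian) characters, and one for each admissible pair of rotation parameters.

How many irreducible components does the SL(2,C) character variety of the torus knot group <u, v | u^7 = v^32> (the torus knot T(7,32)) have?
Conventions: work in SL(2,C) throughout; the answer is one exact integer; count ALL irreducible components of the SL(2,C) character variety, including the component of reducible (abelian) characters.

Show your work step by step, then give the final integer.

Gamma = < u, v | u^7 = v^32 > (torus knot T(7,32)); the central element u^7 = v^32 acts as +I or -I in any irreducible SL(2,C) representation.
This locks tr(u) to 2*cos(pi*alpha/7), alpha in 1..6, and tr(v) to 2*cos(pi*beta/32), beta in 1..31, on each component of irreducible characters.
u^7 = (-1)^alpha I and v^32 = (-1)^beta I must agree, so alpha and beta have equal parity.
Enumerate parity-matched pairs: 3*16 odd-odd plus 3*15 even-even gives 93.
That is 93 components of irreducible characters, and with the reducible (abelian) component the total is 94.

94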